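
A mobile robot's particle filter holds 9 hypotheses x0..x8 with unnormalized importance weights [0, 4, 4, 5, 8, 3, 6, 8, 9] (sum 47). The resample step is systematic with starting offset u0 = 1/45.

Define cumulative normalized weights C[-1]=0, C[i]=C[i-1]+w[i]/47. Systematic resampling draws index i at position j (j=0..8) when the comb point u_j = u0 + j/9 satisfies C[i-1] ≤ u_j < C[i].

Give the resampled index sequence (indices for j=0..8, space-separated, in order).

C = [0, 4/47, 8/47, 13/47, 21/47, 24/47, 30/47, 38/47, 1]
j=0: u_0=1/45 ∈ [0, 4/47) → index 1
j=1: u_1=2/15 ∈ [4/47, 8/47) → index 2
j=2: u_2=11/45 ∈ [8/47, 13/47) → index 3
j=3: u_3=16/45 ∈ [13/47, 21/47) → index 4
j=4: u_4=7/15 ∈ [21/47, 24/47) → index 5
j=5: u_5=26/45 ∈ [24/47, 30/47) → index 6
j=6: u_6=31/45 ∈ [30/47, 38/47) → index 7
j=7: u_7=4/5 ∈ [30/47, 38/47) → index 7
j=8: u_8=41/45 ∈ [38/47, 1) → index 8

1 2 3 4 5 6 7 7 8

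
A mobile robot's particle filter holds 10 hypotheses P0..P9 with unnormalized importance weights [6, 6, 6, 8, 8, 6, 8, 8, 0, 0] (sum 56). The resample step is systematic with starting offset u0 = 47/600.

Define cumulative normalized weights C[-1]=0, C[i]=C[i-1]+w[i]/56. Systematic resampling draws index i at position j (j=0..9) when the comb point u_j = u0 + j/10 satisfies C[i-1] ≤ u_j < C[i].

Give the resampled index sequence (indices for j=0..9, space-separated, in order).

C = [3/28, 3/14, 9/28, 13/28, 17/28, 5/7, 6/7, 1, 1, 1]
j=0: u_0=47/600 ∈ [0, 3/28) → index 0
j=1: u_1=107/600 ∈ [3/28, 3/14) → index 1
j=2: u_2=167/600 ∈ [3/14, 9/28) → index 2
j=3: u_3=227/600 ∈ [9/28, 13/28) → index 3
j=4: u_4=287/600 ∈ [13/28, 17/28) → index 4
j=5: u_5=347/600 ∈ [13/28, 17/28) → index 4
j=6: u_6=407/600 ∈ [17/28, 5/7) → index 5
j=7: u_7=467/600 ∈ [5/7, 6/7) → index 6
j=8: u_8=527/600 ∈ [6/7, 1) → index 7
j=9: u_9=587/600 ∈ [6/7, 1) → index 7

0 1 2 3 4 4 5 6 7 7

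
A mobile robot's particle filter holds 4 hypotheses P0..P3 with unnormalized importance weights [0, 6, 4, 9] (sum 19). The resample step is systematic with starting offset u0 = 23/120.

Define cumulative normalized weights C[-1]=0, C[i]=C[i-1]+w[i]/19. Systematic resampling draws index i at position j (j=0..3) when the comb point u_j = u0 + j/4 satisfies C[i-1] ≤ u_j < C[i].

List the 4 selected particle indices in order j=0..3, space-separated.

C = [0, 6/19, 10/19, 1]
j=0: u_0=23/120 ∈ [0, 6/19) → index 1
j=1: u_1=53/120 ∈ [6/19, 10/19) → index 2
j=2: u_2=83/120 ∈ [10/19, 1) → index 3
j=3: u_3=113/120 ∈ [10/19, 1) → index 3

1 2 3 3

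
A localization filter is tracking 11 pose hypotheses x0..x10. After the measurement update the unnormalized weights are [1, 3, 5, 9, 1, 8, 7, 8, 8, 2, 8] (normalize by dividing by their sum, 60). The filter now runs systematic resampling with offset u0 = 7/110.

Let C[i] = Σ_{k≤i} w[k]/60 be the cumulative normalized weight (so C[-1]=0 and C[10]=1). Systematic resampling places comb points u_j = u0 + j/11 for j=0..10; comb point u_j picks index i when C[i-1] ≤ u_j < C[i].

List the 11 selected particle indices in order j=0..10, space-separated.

1 3 3 5 5 6 7 8 8 10 10

C = [1/60, 1/15, 3/20, 3/10, 19/60, 9/20, 17/30, 7/10, 5/6, 13/15, 1]
j=0: u_0=7/110 ∈ [1/60, 1/15) → index 1
j=1: u_1=17/110 ∈ [3/20, 3/10) → index 3
j=2: u_2=27/110 ∈ [3/20, 3/10) → index 3
j=3: u_3=37/110 ∈ [19/60, 9/20) → index 5
j=4: u_4=47/110 ∈ [19/60, 9/20) → index 5
j=5: u_5=57/110 ∈ [9/20, 17/30) → index 6
j=6: u_6=67/110 ∈ [17/30, 7/10) → index 7
j=7: u_7=7/10 ∈ [7/10, 5/6) → index 8
j=8: u_8=87/110 ∈ [7/10, 5/6) → index 8
j=9: u_9=97/110 ∈ [13/15, 1) → index 10
j=10: u_10=107/110 ∈ [13/15, 1) → index 10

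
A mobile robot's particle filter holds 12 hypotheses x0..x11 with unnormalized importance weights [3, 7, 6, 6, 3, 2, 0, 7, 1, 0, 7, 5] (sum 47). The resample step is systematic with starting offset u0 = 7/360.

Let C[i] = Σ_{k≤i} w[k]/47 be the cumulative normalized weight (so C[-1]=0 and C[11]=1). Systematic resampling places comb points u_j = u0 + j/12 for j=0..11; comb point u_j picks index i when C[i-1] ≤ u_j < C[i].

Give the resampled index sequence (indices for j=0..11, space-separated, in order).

C = [3/47, 10/47, 16/47, 22/47, 25/47, 27/47, 27/47, 34/47, 35/47, 35/47, 42/47, 1]
j=0: u_0=7/360 ∈ [0, 3/47) → index 0
j=1: u_1=37/360 ∈ [3/47, 10/47) → index 1
j=2: u_2=67/360 ∈ [3/47, 10/47) → index 1
j=3: u_3=97/360 ∈ [10/47, 16/47) → index 2
j=4: u_4=127/360 ∈ [16/47, 22/47) → index 3
j=5: u_5=157/360 ∈ [16/47, 22/47) → index 3
j=6: u_6=187/360 ∈ [22/47, 25/47) → index 4
j=7: u_7=217/360 ∈ [27/47, 34/47) → index 7
j=8: u_8=247/360 ∈ [27/47, 34/47) → index 7
j=9: u_9=277/360 ∈ [35/47, 42/47) → index 10
j=10: u_10=307/360 ∈ [35/47, 42/47) → index 10
j=11: u_11=337/360 ∈ [42/47, 1) → index 11

0 1 1 2 3 3 4 7 7 10 10 11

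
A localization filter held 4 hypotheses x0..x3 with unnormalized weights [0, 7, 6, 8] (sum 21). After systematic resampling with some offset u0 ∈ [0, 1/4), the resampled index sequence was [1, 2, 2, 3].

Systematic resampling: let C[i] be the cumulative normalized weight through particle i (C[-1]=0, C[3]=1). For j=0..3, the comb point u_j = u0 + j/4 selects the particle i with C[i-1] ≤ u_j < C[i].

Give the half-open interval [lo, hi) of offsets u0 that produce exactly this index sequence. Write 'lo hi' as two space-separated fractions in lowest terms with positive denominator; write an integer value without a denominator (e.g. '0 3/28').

C = [0, 1/3, 13/21, 1]
j=0 picked index 1: u0 ∈ [0, 1/3)
j=1 picked index 2: u0 ∈ [1/12, 31/84)
j=2 picked index 2: u0 ∈ [-1/6, 5/42)
j=3 picked index 3: u0 ∈ [-11/84, 1/4)
intersection: [1/12, 5/42)

1/12 5/42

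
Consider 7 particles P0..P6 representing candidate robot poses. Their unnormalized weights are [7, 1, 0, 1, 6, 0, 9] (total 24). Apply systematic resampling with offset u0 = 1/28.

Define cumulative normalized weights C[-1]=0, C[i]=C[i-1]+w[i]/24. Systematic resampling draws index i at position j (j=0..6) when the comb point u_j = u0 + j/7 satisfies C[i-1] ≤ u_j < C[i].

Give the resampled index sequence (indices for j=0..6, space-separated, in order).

C = [7/24, 1/3, 1/3, 3/8, 5/8, 5/8, 1]
j=0: u_0=1/28 ∈ [0, 7/24) → index 0
j=1: u_1=5/28 ∈ [0, 7/24) → index 0
j=2: u_2=9/28 ∈ [7/24, 1/3) → index 1
j=3: u_3=13/28 ∈ [3/8, 5/8) → index 4
j=4: u_4=17/28 ∈ [3/8, 5/8) → index 4
j=5: u_5=3/4 ∈ [5/8, 1) → index 6
j=6: u_6=25/28 ∈ [5/8, 1) → index 6

0 0 1 4 4 6 6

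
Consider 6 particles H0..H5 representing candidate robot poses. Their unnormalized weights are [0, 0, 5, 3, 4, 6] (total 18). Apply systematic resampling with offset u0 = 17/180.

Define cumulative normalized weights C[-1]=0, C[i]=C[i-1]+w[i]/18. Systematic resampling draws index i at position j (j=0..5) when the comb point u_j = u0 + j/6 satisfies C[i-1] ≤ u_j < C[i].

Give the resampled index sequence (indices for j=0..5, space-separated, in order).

2 2 3 4 5 5

C = [0, 0, 5/18, 4/9, 2/3, 1]
j=0: u_0=17/180 ∈ [0, 5/18) → index 2
j=1: u_1=47/180 ∈ [0, 5/18) → index 2
j=2: u_2=77/180 ∈ [5/18, 4/9) → index 3
j=3: u_3=107/180 ∈ [4/9, 2/3) → index 4
j=4: u_4=137/180 ∈ [2/3, 1) → index 5
j=5: u_5=167/180 ∈ [2/3, 1) → index 5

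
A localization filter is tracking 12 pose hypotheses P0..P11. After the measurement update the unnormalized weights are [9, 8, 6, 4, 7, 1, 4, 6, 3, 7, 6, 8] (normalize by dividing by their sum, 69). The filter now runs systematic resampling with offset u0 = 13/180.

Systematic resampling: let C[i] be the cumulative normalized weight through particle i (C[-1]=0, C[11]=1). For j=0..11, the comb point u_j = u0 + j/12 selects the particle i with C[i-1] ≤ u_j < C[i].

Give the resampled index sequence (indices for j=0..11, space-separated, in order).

C = [3/23, 17/69, 1/3, 9/23, 34/69, 35/69, 13/23, 15/23, 16/23, 55/69, 61/69, 1]
j=0: u_0=13/180 ∈ [0, 3/23) → index 0
j=1: u_1=7/45 ∈ [3/23, 17/69) → index 1
j=2: u_2=43/180 ∈ [3/23, 17/69) → index 1
j=3: u_3=29/90 ∈ [17/69, 1/3) → index 2
j=4: u_4=73/180 ∈ [9/23, 34/69) → index 4
j=5: u_5=22/45 ∈ [9/23, 34/69) → index 4
j=6: u_6=103/180 ∈ [13/23, 15/23) → index 7
j=7: u_7=59/90 ∈ [15/23, 16/23) → index 8
j=8: u_8=133/180 ∈ [16/23, 55/69) → index 9
j=9: u_9=37/45 ∈ [55/69, 61/69) → index 10
j=10: u_10=163/180 ∈ [61/69, 1) → index 11
j=11: u_11=89/90 ∈ [61/69, 1) → index 11

0 1 1 2 4 4 7 8 9 10 11 11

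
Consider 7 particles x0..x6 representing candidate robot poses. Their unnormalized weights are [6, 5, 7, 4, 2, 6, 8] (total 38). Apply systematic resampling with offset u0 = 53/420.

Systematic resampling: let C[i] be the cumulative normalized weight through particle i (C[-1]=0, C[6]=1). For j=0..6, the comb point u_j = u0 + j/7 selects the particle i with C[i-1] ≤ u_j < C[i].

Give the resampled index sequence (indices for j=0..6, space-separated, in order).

C = [3/19, 11/38, 9/19, 11/19, 12/19, 15/19, 1]
j=0: u_0=53/420 ∈ [0, 3/19) → index 0
j=1: u_1=113/420 ∈ [3/19, 11/38) → index 1
j=2: u_2=173/420 ∈ [11/38, 9/19) → index 2
j=3: u_3=233/420 ∈ [9/19, 11/19) → index 3
j=4: u_4=293/420 ∈ [12/19, 15/19) → index 5
j=5: u_5=353/420 ∈ [15/19, 1) → index 6
j=6: u_6=59/60 ∈ [15/19, 1) → index 6

0 1 2 3 5 6 6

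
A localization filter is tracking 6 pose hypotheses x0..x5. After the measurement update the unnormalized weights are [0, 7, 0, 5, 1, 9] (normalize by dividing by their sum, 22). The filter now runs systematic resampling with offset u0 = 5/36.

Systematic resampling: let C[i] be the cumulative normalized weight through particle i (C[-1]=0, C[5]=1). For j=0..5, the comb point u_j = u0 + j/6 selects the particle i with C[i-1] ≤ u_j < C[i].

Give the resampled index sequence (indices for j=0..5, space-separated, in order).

1 1 3 5 5 5

C = [0, 7/22, 7/22, 6/11, 13/22, 1]
j=0: u_0=5/36 ∈ [0, 7/22) → index 1
j=1: u_1=11/36 ∈ [0, 7/22) → index 1
j=2: u_2=17/36 ∈ [7/22, 6/11) → index 3
j=3: u_3=23/36 ∈ [13/22, 1) → index 5
j=4: u_4=29/36 ∈ [13/22, 1) → index 5
j=5: u_5=35/36 ∈ [13/22, 1) → index 5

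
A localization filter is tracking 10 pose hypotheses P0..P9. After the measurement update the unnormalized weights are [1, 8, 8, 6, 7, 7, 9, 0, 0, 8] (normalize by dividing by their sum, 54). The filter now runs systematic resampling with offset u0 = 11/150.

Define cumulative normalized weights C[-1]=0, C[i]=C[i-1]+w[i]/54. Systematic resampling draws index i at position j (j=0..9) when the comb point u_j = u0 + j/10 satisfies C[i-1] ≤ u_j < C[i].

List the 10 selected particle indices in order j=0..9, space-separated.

C = [1/54, 1/6, 17/54, 23/54, 5/9, 37/54, 23/27, 23/27, 23/27, 1]
j=0: u_0=11/150 ∈ [1/54, 1/6) → index 1
j=1: u_1=13/75 ∈ [1/6, 17/54) → index 2
j=2: u_2=41/150 ∈ [1/6, 17/54) → index 2
j=3: u_3=28/75 ∈ [17/54, 23/54) → index 3
j=4: u_4=71/150 ∈ [23/54, 5/9) → index 4
j=5: u_5=43/75 ∈ [5/9, 37/54) → index 5
j=6: u_6=101/150 ∈ [5/9, 37/54) → index 5
j=7: u_7=58/75 ∈ [37/54, 23/27) → index 6
j=8: u_8=131/150 ∈ [23/27, 1) → index 9
j=9: u_9=73/75 ∈ [23/27, 1) → index 9

1 2 2 3 4 5 5 6 9 9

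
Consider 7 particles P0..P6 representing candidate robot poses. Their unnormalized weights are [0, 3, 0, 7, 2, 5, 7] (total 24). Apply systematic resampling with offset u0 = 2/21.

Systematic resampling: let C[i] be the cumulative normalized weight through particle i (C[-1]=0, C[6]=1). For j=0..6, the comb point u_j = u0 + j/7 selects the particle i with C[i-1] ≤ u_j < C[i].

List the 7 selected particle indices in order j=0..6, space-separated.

C = [0, 1/8, 1/8, 5/12, 1/2, 17/24, 1]
j=0: u_0=2/21 ∈ [0, 1/8) → index 1
j=1: u_1=5/21 ∈ [1/8, 5/12) → index 3
j=2: u_2=8/21 ∈ [1/8, 5/12) → index 3
j=3: u_3=11/21 ∈ [1/2, 17/24) → index 5
j=4: u_4=2/3 ∈ [1/2, 17/24) → index 5
j=5: u_5=17/21 ∈ [17/24, 1) → index 6
j=6: u_6=20/21 ∈ [17/24, 1) → index 6

1 3 3 5 5 6 6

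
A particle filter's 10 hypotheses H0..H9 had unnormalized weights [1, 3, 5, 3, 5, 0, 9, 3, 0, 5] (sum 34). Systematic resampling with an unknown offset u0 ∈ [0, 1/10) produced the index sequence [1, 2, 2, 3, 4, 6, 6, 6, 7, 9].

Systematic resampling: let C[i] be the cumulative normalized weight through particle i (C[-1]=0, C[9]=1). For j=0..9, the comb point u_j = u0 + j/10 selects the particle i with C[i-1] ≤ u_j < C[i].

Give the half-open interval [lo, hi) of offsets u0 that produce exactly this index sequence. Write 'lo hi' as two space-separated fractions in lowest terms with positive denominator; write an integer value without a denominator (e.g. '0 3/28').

C = [1/34, 2/17, 9/34, 6/17, 1/2, 1/2, 13/17, 29/34, 29/34, 1]
j=0 picked index 1: u0 ∈ [1/34, 2/17)
j=1 picked index 2: u0 ∈ [3/170, 14/85)
j=2 picked index 2: u0 ∈ [-7/85, 11/170)
j=3 picked index 3: u0 ∈ [-3/85, 9/170)
j=4 picked index 4: u0 ∈ [-4/85, 1/10)
j=5 picked index 6: u0 ∈ [0, 9/34)
j=6 picked index 6: u0 ∈ [-1/10, 14/85)
j=7 picked index 6: u0 ∈ [-1/5, 11/170)
j=8 picked index 7: u0 ∈ [-3/85, 9/170)
j=9 picked index 9: u0 ∈ [-4/85, 1/10)
intersection: [1/34, 9/170)

1/34 9/170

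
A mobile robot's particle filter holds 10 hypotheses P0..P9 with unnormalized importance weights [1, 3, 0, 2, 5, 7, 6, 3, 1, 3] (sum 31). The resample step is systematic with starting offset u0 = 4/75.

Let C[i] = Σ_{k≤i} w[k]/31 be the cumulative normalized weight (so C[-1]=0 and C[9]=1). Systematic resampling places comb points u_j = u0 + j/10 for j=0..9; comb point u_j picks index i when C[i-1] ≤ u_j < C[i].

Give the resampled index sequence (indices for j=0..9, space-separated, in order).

C = [1/31, 4/31, 4/31, 6/31, 11/31, 18/31, 24/31, 27/31, 28/31, 1]
j=0: u_0=4/75 ∈ [1/31, 4/31) → index 1
j=1: u_1=23/150 ∈ [4/31, 6/31) → index 3
j=2: u_2=19/75 ∈ [6/31, 11/31) → index 4
j=3: u_3=53/150 ∈ [6/31, 11/31) → index 4
j=4: u_4=34/75 ∈ [11/31, 18/31) → index 5
j=5: u_5=83/150 ∈ [11/31, 18/31) → index 5
j=6: u_6=49/75 ∈ [18/31, 24/31) → index 6
j=7: u_7=113/150 ∈ [18/31, 24/31) → index 6
j=8: u_8=64/75 ∈ [24/31, 27/31) → index 7
j=9: u_9=143/150 ∈ [28/31, 1) → index 9

1 3 4 4 5 5 6 6 7 9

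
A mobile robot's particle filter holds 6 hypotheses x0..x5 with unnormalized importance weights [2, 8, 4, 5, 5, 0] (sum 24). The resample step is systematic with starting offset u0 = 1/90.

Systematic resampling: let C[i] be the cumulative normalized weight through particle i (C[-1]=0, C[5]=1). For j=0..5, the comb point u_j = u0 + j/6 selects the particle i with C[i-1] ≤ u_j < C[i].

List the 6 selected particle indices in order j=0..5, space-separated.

C = [1/12, 5/12, 7/12, 19/24, 1, 1]
j=0: u_0=1/90 ∈ [0, 1/12) → index 0
j=1: u_1=8/45 ∈ [1/12, 5/12) → index 1
j=2: u_2=31/90 ∈ [1/12, 5/12) → index 1
j=3: u_3=23/45 ∈ [5/12, 7/12) → index 2
j=4: u_4=61/90 ∈ [7/12, 19/24) → index 3
j=5: u_5=38/45 ∈ [19/24, 1) → index 4

0 1 1 2 3 4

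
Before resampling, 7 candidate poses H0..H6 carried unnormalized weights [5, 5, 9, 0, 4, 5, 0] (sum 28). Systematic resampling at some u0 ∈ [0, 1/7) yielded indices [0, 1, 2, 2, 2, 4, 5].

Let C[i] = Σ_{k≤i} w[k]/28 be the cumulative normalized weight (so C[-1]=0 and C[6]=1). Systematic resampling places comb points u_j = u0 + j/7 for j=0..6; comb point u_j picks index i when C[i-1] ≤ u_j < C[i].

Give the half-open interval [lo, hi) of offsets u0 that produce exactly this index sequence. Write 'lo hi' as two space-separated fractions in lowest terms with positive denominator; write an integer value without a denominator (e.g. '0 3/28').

C = [5/28, 5/14, 19/28, 19/28, 23/28, 1, 1]
j=0 picked index 0: u0 ∈ [0, 5/28)
j=1 picked index 1: u0 ∈ [1/28, 3/14)
j=2 picked index 2: u0 ∈ [1/14, 11/28)
j=3 picked index 2: u0 ∈ [-1/14, 1/4)
j=4 picked index 2: u0 ∈ [-3/14, 3/28)
j=5 picked index 4: u0 ∈ [-1/28, 3/28)
j=6 picked index 5: u0 ∈ [-1/28, 1/7)
intersection: [1/14, 3/28)

1/14 3/28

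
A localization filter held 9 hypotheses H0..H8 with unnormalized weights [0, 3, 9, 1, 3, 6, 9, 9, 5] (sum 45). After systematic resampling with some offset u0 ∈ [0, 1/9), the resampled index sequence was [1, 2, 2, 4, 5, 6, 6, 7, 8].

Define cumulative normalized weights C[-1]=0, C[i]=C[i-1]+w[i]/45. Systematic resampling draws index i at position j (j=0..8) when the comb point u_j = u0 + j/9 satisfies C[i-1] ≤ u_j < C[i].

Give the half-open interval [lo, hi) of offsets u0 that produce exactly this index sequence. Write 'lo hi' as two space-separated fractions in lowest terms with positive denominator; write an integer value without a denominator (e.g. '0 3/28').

C = [0, 1/15, 4/15, 13/45, 16/45, 22/45, 31/45, 8/9, 1]
j=0 picked index 1: u0 ∈ [0, 1/15)
j=1 picked index 2: u0 ∈ [-2/45, 7/45)
j=2 picked index 2: u0 ∈ [-7/45, 2/45)
j=3 picked index 4: u0 ∈ [-2/45, 1/45)
j=4 picked index 5: u0 ∈ [-4/45, 2/45)
j=5 picked index 6: u0 ∈ [-1/15, 2/15)
j=6 picked index 6: u0 ∈ [-8/45, 1/45)
j=7 picked index 7: u0 ∈ [-4/45, 1/9)
j=8 picked index 8: u0 ∈ [0, 1/9)
intersection: [0, 1/45)

0 1/45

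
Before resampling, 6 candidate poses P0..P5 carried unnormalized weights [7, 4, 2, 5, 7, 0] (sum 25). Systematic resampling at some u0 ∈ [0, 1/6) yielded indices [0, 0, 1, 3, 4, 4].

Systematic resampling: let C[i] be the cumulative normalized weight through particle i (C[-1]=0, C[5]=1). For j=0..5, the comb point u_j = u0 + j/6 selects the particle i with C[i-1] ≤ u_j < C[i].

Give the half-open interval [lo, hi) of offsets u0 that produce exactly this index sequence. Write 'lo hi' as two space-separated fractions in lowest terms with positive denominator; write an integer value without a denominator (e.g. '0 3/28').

C = [7/25, 11/25, 13/25, 18/25, 1, 1]
j=0 picked index 0: u0 ∈ [0, 7/25)
j=1 picked index 0: u0 ∈ [-1/6, 17/150)
j=2 picked index 1: u0 ∈ [-4/75, 8/75)
j=3 picked index 3: u0 ∈ [1/50, 11/50)
j=4 picked index 4: u0 ∈ [4/75, 1/3)
j=5 picked index 4: u0 ∈ [-17/150, 1/6)
intersection: [4/75, 8/75)

4/75 8/75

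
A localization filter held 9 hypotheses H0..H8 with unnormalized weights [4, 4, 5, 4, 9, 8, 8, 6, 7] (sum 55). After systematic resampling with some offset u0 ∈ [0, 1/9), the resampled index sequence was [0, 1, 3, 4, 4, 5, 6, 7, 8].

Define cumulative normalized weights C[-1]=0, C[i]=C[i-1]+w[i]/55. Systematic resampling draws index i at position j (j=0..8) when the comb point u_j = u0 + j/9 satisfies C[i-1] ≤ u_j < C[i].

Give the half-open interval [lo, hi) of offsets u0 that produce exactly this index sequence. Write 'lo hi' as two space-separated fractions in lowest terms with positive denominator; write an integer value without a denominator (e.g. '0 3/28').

C = [4/55, 8/55, 13/55, 17/55, 26/55, 34/55, 42/55, 48/55, 1]
j=0 picked index 0: u0 ∈ [0, 4/55)
j=1 picked index 1: u0 ∈ [-19/495, 17/495)
j=2 picked index 3: u0 ∈ [7/495, 43/495)
j=3 picked index 4: u0 ∈ [-4/165, 23/165)
j=4 picked index 4: u0 ∈ [-67/495, 14/495)
j=5 picked index 5: u0 ∈ [-41/495, 31/495)
j=6 picked index 6: u0 ∈ [-8/165, 16/165)
j=7 picked index 7: u0 ∈ [-7/495, 47/495)
j=8 picked index 8: u0 ∈ [-8/495, 1/9)
intersection: [7/495, 14/495)

7/495 14/495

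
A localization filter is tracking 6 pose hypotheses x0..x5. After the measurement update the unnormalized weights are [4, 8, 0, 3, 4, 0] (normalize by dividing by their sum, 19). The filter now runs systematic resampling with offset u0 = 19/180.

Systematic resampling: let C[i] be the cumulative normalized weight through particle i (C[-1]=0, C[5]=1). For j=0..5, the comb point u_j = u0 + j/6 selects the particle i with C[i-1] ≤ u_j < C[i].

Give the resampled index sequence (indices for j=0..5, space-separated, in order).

0 1 1 1 3 4

C = [4/19, 12/19, 12/19, 15/19, 1, 1]
j=0: u_0=19/180 ∈ [0, 4/19) → index 0
j=1: u_1=49/180 ∈ [4/19, 12/19) → index 1
j=2: u_2=79/180 ∈ [4/19, 12/19) → index 1
j=3: u_3=109/180 ∈ [4/19, 12/19) → index 1
j=4: u_4=139/180 ∈ [12/19, 15/19) → index 3
j=5: u_5=169/180 ∈ [15/19, 1) → index 4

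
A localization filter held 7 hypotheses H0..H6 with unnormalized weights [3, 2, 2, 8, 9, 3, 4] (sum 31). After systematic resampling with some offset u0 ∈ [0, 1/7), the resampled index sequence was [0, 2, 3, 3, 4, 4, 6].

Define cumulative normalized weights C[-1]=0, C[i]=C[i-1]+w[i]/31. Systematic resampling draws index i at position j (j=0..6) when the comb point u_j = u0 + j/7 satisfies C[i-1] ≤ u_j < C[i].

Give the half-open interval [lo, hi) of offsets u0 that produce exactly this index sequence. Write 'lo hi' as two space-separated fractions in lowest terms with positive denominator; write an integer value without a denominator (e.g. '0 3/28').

4/217 12/217

C = [3/31, 5/31, 7/31, 15/31, 24/31, 27/31, 1]
j=0 picked index 0: u0 ∈ [0, 3/31)
j=1 picked index 2: u0 ∈ [4/217, 18/217)
j=2 picked index 3: u0 ∈ [-13/217, 43/217)
j=3 picked index 3: u0 ∈ [-44/217, 12/217)
j=4 picked index 4: u0 ∈ [-19/217, 44/217)
j=5 picked index 4: u0 ∈ [-50/217, 13/217)
j=6 picked index 6: u0 ∈ [3/217, 1/7)
intersection: [4/217, 12/217)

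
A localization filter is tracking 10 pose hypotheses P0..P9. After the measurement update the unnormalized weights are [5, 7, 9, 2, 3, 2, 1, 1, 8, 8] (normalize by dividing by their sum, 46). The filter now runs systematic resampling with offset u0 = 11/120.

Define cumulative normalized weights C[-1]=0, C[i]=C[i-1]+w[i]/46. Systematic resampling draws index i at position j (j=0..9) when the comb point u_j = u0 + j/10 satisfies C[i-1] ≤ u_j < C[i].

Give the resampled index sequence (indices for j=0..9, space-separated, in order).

C = [5/46, 6/23, 21/46, 1/2, 13/23, 14/23, 29/46, 15/23, 19/23, 1]
j=0: u_0=11/120 ∈ [0, 5/46) → index 0
j=1: u_1=23/120 ∈ [5/46, 6/23) → index 1
j=2: u_2=7/24 ∈ [6/23, 21/46) → index 2
j=3: u_3=47/120 ∈ [6/23, 21/46) → index 2
j=4: u_4=59/120 ∈ [21/46, 1/2) → index 3
j=5: u_5=71/120 ∈ [13/23, 14/23) → index 5
j=6: u_6=83/120 ∈ [15/23, 19/23) → index 8
j=7: u_7=19/24 ∈ [15/23, 19/23) → index 8
j=8: u_8=107/120 ∈ [19/23, 1) → index 9
j=9: u_9=119/120 ∈ [19/23, 1) → index 9

0 1 2 2 3 5 8 8 9 9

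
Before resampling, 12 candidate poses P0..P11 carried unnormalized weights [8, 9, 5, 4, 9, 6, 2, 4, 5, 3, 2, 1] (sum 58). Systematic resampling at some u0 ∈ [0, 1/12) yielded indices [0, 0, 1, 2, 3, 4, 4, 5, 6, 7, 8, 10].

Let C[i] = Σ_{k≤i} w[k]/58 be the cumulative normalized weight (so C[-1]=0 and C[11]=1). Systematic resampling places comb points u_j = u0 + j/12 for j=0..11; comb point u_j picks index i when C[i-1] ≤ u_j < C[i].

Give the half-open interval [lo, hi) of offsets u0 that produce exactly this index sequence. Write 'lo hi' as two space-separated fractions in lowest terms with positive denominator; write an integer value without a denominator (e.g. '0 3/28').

C = [4/29, 17/58, 11/29, 13/29, 35/58, 41/58, 43/58, 47/58, 26/29, 55/58, 57/58, 1]
j=0 picked index 0: u0 ∈ [0, 4/29)
j=1 picked index 0: u0 ∈ [-1/12, 19/348)
j=2 picked index 1: u0 ∈ [-5/174, 11/87)
j=3 picked index 2: u0 ∈ [5/116, 15/116)
j=4 picked index 3: u0 ∈ [4/87, 10/87)
j=5 picked index 4: u0 ∈ [11/348, 65/348)
j=6 picked index 4: u0 ∈ [-3/58, 3/29)
j=7 picked index 5: u0 ∈ [7/348, 43/348)
j=8 picked index 6: u0 ∈ [7/174, 13/174)
j=9 picked index 7: u0 ∈ [-1/116, 7/116)
j=10 picked index 8: u0 ∈ [-2/87, 11/174)
j=11 picked index 10: u0 ∈ [11/348, 23/348)
intersection: [4/87, 19/348)

4/87 19/348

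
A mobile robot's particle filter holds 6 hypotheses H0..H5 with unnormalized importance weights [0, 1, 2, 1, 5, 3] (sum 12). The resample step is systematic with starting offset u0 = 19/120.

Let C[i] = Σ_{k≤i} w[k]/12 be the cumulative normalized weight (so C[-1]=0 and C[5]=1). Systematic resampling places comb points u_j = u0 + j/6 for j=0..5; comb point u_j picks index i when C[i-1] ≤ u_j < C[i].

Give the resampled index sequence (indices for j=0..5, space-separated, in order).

C = [0, 1/12, 1/4, 1/3, 3/4, 1]
j=0: u_0=19/120 ∈ [1/12, 1/4) → index 2
j=1: u_1=13/40 ∈ [1/4, 1/3) → index 3
j=2: u_2=59/120 ∈ [1/3, 3/4) → index 4
j=3: u_3=79/120 ∈ [1/3, 3/4) → index 4
j=4: u_4=33/40 ∈ [3/4, 1) → index 5
j=5: u_5=119/120 ∈ [3/4, 1) → index 5

2 3 4 4 5 5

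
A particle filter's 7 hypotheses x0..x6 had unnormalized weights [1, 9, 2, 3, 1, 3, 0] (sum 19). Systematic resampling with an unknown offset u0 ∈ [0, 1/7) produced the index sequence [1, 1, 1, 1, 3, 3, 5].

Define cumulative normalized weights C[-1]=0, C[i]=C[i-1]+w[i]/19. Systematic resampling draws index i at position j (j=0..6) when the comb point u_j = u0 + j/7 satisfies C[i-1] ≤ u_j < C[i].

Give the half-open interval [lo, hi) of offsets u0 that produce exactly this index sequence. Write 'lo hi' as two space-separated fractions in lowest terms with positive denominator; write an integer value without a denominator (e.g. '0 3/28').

8/133 10/133

C = [1/19, 10/19, 12/19, 15/19, 16/19, 1, 1]
j=0 picked index 1: u0 ∈ [1/19, 10/19)
j=1 picked index 1: u0 ∈ [-12/133, 51/133)
j=2 picked index 1: u0 ∈ [-31/133, 32/133)
j=3 picked index 1: u0 ∈ [-50/133, 13/133)
j=4 picked index 3: u0 ∈ [8/133, 29/133)
j=5 picked index 3: u0 ∈ [-11/133, 10/133)
j=6 picked index 5: u0 ∈ [-2/133, 1/7)
intersection: [8/133, 10/133)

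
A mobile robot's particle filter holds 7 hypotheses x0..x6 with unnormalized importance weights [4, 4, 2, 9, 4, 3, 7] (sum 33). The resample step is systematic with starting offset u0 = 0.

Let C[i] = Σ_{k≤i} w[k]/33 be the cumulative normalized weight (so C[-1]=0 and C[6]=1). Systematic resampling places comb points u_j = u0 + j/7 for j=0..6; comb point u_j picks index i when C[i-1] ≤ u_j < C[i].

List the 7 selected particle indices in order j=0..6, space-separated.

C = [4/33, 8/33, 10/33, 19/33, 23/33, 26/33, 1]
j=0: u_0=0 ∈ [0, 4/33) → index 0
j=1: u_1=1/7 ∈ [4/33, 8/33) → index 1
j=2: u_2=2/7 ∈ [8/33, 10/33) → index 2
j=3: u_3=3/7 ∈ [10/33, 19/33) → index 3
j=4: u_4=4/7 ∈ [10/33, 19/33) → index 3
j=5: u_5=5/7 ∈ [23/33, 26/33) → index 5
j=6: u_6=6/7 ∈ [26/33, 1) → index 6

0 1 2 3 3 5 6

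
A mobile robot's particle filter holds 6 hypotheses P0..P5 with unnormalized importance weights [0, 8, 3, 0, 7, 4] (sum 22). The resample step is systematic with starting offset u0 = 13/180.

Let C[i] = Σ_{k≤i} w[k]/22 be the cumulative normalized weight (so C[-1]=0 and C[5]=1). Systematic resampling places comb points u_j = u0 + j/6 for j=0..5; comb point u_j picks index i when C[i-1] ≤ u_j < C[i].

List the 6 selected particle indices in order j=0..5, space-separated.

C = [0, 4/11, 1/2, 1/2, 9/11, 1]
j=0: u_0=13/180 ∈ [0, 4/11) → index 1
j=1: u_1=43/180 ∈ [0, 4/11) → index 1
j=2: u_2=73/180 ∈ [4/11, 1/2) → index 2
j=3: u_3=103/180 ∈ [1/2, 9/11) → index 4
j=4: u_4=133/180 ∈ [1/2, 9/11) → index 4
j=5: u_5=163/180 ∈ [9/11, 1) → index 5

1 1 2 4 4 5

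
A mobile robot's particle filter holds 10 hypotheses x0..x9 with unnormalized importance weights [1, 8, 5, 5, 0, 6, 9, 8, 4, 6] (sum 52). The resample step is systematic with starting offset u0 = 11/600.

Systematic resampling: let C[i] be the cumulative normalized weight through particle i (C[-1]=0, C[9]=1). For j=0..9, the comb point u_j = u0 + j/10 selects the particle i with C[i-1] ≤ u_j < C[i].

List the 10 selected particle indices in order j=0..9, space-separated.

C = [1/52, 9/52, 7/26, 19/52, 19/52, 25/52, 17/26, 21/26, 23/26, 1]
j=0: u_0=11/600 ∈ [0, 1/52) → index 0
j=1: u_1=71/600 ∈ [1/52, 9/52) → index 1
j=2: u_2=131/600 ∈ [9/52, 7/26) → index 2
j=3: u_3=191/600 ∈ [7/26, 19/52) → index 3
j=4: u_4=251/600 ∈ [19/52, 25/52) → index 5
j=5: u_5=311/600 ∈ [25/52, 17/26) → index 6
j=6: u_6=371/600 ∈ [25/52, 17/26) → index 6
j=7: u_7=431/600 ∈ [17/26, 21/26) → index 7
j=8: u_8=491/600 ∈ [21/26, 23/26) → index 8
j=9: u_9=551/600 ∈ [23/26, 1) → index 9

0 1 2 3 5 6 6 7 8 9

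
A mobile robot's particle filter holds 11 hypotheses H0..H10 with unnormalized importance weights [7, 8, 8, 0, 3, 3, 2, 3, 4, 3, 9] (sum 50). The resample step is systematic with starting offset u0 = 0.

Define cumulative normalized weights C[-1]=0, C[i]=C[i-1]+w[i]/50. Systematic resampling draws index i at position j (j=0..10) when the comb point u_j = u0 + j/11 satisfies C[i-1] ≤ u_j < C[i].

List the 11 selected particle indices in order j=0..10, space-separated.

C = [7/50, 3/10, 23/50, 23/50, 13/25, 29/50, 31/50, 17/25, 19/25, 41/50, 1]
j=0: u_0=0 ∈ [0, 7/50) → index 0
j=1: u_1=1/11 ∈ [0, 7/50) → index 0
j=2: u_2=2/11 ∈ [7/50, 3/10) → index 1
j=3: u_3=3/11 ∈ [7/50, 3/10) → index 1
j=4: u_4=4/11 ∈ [3/10, 23/50) → index 2
j=5: u_5=5/11 ∈ [3/10, 23/50) → index 2
j=6: u_6=6/11 ∈ [13/25, 29/50) → index 5
j=7: u_7=7/11 ∈ [31/50, 17/25) → index 7
j=8: u_8=8/11 ∈ [17/25, 19/25) → index 8
j=9: u_9=9/11 ∈ [19/25, 41/50) → index 9
j=10: u_10=10/11 ∈ [41/50, 1) → index 10

0 0 1 1 2 2 5 7 8 9 10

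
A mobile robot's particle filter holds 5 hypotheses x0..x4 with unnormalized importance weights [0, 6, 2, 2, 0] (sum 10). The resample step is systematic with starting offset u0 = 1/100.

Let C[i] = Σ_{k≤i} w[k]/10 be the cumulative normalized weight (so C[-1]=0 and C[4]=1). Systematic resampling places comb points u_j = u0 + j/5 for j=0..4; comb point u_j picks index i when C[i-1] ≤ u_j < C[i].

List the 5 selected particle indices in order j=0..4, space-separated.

1 1 1 2 3

C = [0, 3/5, 4/5, 1, 1]
j=0: u_0=1/100 ∈ [0, 3/5) → index 1
j=1: u_1=21/100 ∈ [0, 3/5) → index 1
j=2: u_2=41/100 ∈ [0, 3/5) → index 1
j=3: u_3=61/100 ∈ [3/5, 4/5) → index 2
j=4: u_4=81/100 ∈ [4/5, 1) → index 3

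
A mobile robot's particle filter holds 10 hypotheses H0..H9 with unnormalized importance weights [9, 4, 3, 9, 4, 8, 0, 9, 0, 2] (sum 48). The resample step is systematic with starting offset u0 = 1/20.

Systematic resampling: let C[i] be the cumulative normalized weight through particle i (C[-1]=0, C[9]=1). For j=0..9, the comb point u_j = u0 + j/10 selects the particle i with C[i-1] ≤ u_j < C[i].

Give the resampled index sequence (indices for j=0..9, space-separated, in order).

C = [3/16, 13/48, 1/3, 25/48, 29/48, 37/48, 37/48, 23/24, 23/24, 1]
j=0: u_0=1/20 ∈ [0, 3/16) → index 0
j=1: u_1=3/20 ∈ [0, 3/16) → index 0
j=2: u_2=1/4 ∈ [3/16, 13/48) → index 1
j=3: u_3=7/20 ∈ [1/3, 25/48) → index 3
j=4: u_4=9/20 ∈ [1/3, 25/48) → index 3
j=5: u_5=11/20 ∈ [25/48, 29/48) → index 4
j=6: u_6=13/20 ∈ [29/48, 37/48) → index 5
j=7: u_7=3/4 ∈ [29/48, 37/48) → index 5
j=8: u_8=17/20 ∈ [37/48, 23/24) → index 7
j=9: u_9=19/20 ∈ [37/48, 23/24) → index 7

0 0 1 3 3 4 5 5 7 7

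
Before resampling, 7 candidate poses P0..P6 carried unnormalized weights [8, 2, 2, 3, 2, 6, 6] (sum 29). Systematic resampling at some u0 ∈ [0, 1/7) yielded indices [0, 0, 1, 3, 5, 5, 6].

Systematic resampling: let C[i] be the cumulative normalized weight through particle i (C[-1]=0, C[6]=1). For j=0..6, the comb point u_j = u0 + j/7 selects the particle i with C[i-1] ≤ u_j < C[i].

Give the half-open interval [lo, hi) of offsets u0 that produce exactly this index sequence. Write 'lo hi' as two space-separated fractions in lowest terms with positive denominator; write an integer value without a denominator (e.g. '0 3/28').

C = [8/29, 10/29, 12/29, 15/29, 17/29, 23/29, 1]
j=0 picked index 0: u0 ∈ [0, 8/29)
j=1 picked index 0: u0 ∈ [-1/7, 27/203)
j=2 picked index 1: u0 ∈ [-2/203, 12/203)
j=3 picked index 3: u0 ∈ [-3/203, 18/203)
j=4 picked index 5: u0 ∈ [3/203, 45/203)
j=5 picked index 5: u0 ∈ [-26/203, 16/203)
j=6 picked index 6: u0 ∈ [-13/203, 1/7)
intersection: [3/203, 12/203)

3/203 12/203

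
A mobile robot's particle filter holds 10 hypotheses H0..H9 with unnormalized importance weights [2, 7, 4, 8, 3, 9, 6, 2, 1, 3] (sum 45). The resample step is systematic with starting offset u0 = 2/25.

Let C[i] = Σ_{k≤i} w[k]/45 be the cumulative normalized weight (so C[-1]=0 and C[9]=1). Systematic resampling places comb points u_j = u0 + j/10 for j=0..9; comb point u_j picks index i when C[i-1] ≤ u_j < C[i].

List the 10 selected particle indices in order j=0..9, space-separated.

1 1 2 3 4 5 5 6 7 9

C = [2/45, 1/5, 13/45, 7/15, 8/15, 11/15, 13/15, 41/45, 14/15, 1]
j=0: u_0=2/25 ∈ [2/45, 1/5) → index 1
j=1: u_1=9/50 ∈ [2/45, 1/5) → index 1
j=2: u_2=7/25 ∈ [1/5, 13/45) → index 2
j=3: u_3=19/50 ∈ [13/45, 7/15) → index 3
j=4: u_4=12/25 ∈ [7/15, 8/15) → index 4
j=5: u_5=29/50 ∈ [8/15, 11/15) → index 5
j=6: u_6=17/25 ∈ [8/15, 11/15) → index 5
j=7: u_7=39/50 ∈ [11/15, 13/15) → index 6
j=8: u_8=22/25 ∈ [13/15, 41/45) → index 7
j=9: u_9=49/50 ∈ [14/15, 1) → index 9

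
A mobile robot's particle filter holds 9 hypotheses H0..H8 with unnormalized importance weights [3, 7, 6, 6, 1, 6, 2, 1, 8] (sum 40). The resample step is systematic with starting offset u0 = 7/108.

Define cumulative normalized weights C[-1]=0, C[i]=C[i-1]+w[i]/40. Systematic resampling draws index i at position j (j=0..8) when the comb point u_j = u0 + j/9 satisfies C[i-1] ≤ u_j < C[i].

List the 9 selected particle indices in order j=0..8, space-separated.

0 1 2 2 3 5 6 8 8

C = [3/40, 1/4, 2/5, 11/20, 23/40, 29/40, 31/40, 4/5, 1]
j=0: u_0=7/108 ∈ [0, 3/40) → index 0
j=1: u_1=19/108 ∈ [3/40, 1/4) → index 1
j=2: u_2=31/108 ∈ [1/4, 2/5) → index 2
j=3: u_3=43/108 ∈ [1/4, 2/5) → index 2
j=4: u_4=55/108 ∈ [2/5, 11/20) → index 3
j=5: u_5=67/108 ∈ [23/40, 29/40) → index 5
j=6: u_6=79/108 ∈ [29/40, 31/40) → index 6
j=7: u_7=91/108 ∈ [4/5, 1) → index 8
j=8: u_8=103/108 ∈ [4/5, 1) → index 8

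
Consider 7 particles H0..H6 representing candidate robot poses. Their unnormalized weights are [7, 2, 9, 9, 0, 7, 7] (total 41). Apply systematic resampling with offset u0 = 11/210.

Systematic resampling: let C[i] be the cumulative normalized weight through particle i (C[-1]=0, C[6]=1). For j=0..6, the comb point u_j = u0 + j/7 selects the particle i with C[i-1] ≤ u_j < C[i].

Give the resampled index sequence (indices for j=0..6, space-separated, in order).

C = [7/41, 9/41, 18/41, 27/41, 27/41, 34/41, 1]
j=0: u_0=11/210 ∈ [0, 7/41) → index 0
j=1: u_1=41/210 ∈ [7/41, 9/41) → index 1
j=2: u_2=71/210 ∈ [9/41, 18/41) → index 2
j=3: u_3=101/210 ∈ [18/41, 27/41) → index 3
j=4: u_4=131/210 ∈ [18/41, 27/41) → index 3
j=5: u_5=23/30 ∈ [27/41, 34/41) → index 5
j=6: u_6=191/210 ∈ [34/41, 1) → index 6

0 1 2 3 3 5 6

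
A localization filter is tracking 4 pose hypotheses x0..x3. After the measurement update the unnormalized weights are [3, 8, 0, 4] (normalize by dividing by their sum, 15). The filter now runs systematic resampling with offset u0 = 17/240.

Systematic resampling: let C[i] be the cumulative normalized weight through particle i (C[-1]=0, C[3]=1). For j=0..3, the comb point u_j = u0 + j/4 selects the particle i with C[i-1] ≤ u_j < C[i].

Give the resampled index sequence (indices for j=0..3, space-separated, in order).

0 1 1 3

C = [1/5, 11/15, 11/15, 1]
j=0: u_0=17/240 ∈ [0, 1/5) → index 0
j=1: u_1=77/240 ∈ [1/5, 11/15) → index 1
j=2: u_2=137/240 ∈ [1/5, 11/15) → index 1
j=3: u_3=197/240 ∈ [11/15, 1) → index 3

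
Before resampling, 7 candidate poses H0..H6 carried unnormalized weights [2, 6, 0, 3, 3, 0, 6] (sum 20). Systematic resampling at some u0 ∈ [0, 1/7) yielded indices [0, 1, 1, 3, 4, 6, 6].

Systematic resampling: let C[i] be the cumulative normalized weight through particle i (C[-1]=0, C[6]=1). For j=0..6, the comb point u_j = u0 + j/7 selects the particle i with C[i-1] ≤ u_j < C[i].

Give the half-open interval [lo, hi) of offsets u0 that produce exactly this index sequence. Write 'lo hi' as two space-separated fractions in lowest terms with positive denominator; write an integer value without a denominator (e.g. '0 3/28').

0 1/10

C = [1/10, 2/5, 2/5, 11/20, 7/10, 7/10, 1]
j=0 picked index 0: u0 ∈ [0, 1/10)
j=1 picked index 1: u0 ∈ [-3/70, 9/35)
j=2 picked index 1: u0 ∈ [-13/70, 4/35)
j=3 picked index 3: u0 ∈ [-1/35, 17/140)
j=4 picked index 4: u0 ∈ [-3/140, 9/70)
j=5 picked index 6: u0 ∈ [-1/70, 2/7)
j=6 picked index 6: u0 ∈ [-11/70, 1/7)
intersection: [0, 1/10)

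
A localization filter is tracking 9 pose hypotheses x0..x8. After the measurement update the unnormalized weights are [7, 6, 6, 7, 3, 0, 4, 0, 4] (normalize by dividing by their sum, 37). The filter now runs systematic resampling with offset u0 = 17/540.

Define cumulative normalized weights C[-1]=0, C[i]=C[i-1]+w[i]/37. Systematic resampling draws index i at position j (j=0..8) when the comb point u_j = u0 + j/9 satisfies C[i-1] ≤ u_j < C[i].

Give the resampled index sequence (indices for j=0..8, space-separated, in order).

C = [7/37, 13/37, 19/37, 26/37, 29/37, 29/37, 33/37, 33/37, 1]
j=0: u_0=17/540 ∈ [0, 7/37) → index 0
j=1: u_1=77/540 ∈ [0, 7/37) → index 0
j=2: u_2=137/540 ∈ [7/37, 13/37) → index 1
j=3: u_3=197/540 ∈ [13/37, 19/37) → index 2
j=4: u_4=257/540 ∈ [13/37, 19/37) → index 2
j=5: u_5=317/540 ∈ [19/37, 26/37) → index 3
j=6: u_6=377/540 ∈ [19/37, 26/37) → index 3
j=7: u_7=437/540 ∈ [29/37, 33/37) → index 6
j=8: u_8=497/540 ∈ [33/37, 1) → index 8

0 0 1 2 2 3 3 6 8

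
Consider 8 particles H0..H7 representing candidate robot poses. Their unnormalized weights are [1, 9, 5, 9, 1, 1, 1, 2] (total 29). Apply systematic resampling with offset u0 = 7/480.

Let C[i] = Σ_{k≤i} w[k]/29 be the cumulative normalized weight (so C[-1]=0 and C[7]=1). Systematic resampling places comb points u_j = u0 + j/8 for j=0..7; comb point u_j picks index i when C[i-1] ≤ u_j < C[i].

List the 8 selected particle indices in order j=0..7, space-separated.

C = [1/29, 10/29, 15/29, 24/29, 25/29, 26/29, 27/29, 1]
j=0: u_0=7/480 ∈ [0, 1/29) → index 0
j=1: u_1=67/480 ∈ [1/29, 10/29) → index 1
j=2: u_2=127/480 ∈ [1/29, 10/29) → index 1
j=3: u_3=187/480 ∈ [10/29, 15/29) → index 2
j=4: u_4=247/480 ∈ [10/29, 15/29) → index 2
j=5: u_5=307/480 ∈ [15/29, 24/29) → index 3
j=6: u_6=367/480 ∈ [15/29, 24/29) → index 3
j=7: u_7=427/480 ∈ [25/29, 26/29) → index 5

0 1 1 2 2 3 3 5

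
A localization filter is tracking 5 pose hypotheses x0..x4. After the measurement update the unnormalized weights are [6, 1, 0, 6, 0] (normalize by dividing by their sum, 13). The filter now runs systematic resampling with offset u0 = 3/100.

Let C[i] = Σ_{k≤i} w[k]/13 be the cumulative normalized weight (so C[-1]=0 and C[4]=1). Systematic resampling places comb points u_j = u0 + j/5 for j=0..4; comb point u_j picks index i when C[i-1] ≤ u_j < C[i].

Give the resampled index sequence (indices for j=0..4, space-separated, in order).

C = [6/13, 7/13, 7/13, 1, 1]
j=0: u_0=3/100 ∈ [0, 6/13) → index 0
j=1: u_1=23/100 ∈ [0, 6/13) → index 0
j=2: u_2=43/100 ∈ [0, 6/13) → index 0
j=3: u_3=63/100 ∈ [7/13, 1) → index 3
j=4: u_4=83/100 ∈ [7/13, 1) → index 3

0 0 0 3 3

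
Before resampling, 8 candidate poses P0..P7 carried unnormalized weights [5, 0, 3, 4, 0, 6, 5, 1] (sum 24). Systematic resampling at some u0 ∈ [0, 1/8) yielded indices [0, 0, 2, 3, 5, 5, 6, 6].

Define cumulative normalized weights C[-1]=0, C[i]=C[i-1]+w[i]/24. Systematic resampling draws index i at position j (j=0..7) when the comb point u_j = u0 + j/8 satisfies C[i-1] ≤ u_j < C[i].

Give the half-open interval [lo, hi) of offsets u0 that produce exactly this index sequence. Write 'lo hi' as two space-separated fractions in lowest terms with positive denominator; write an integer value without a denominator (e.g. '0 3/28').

0 1/12

C = [5/24, 5/24, 1/3, 1/2, 1/2, 3/4, 23/24, 1]
j=0 picked index 0: u0 ∈ [0, 5/24)
j=1 picked index 0: u0 ∈ [-1/8, 1/12)
j=2 picked index 2: u0 ∈ [-1/24, 1/12)
j=3 picked index 3: u0 ∈ [-1/24, 1/8)
j=4 picked index 5: u0 ∈ [0, 1/4)
j=5 picked index 5: u0 ∈ [-1/8, 1/8)
j=6 picked index 6: u0 ∈ [0, 5/24)
j=7 picked index 6: u0 ∈ [-1/8, 1/12)
intersection: [0, 1/12)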